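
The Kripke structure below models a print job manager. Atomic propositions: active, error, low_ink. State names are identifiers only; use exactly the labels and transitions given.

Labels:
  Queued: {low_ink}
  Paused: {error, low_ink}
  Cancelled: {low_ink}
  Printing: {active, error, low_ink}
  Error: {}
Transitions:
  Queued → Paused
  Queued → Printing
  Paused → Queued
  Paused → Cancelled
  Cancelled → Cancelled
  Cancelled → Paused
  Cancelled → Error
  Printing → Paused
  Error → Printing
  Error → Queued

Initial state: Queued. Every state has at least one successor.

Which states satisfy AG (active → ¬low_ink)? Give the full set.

States satisfying active → ¬low_ink: {Queued, Paused, Cancelled, Error}.
States satisfying AG (active → ¬low_ink): ∅.

none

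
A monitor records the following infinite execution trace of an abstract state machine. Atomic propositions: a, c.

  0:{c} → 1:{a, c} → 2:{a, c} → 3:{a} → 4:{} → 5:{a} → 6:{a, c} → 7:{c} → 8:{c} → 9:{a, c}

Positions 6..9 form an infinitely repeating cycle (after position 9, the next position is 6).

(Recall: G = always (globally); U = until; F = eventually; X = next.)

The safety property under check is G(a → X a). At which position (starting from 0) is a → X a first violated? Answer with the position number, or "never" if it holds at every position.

3

Check a → X a at each position in order: 0 ✓, 1 ✓, 2 ✓.
At position 3 the labels are {a} and the next position 4 has {}, so a → X a is false there. This is the first violation.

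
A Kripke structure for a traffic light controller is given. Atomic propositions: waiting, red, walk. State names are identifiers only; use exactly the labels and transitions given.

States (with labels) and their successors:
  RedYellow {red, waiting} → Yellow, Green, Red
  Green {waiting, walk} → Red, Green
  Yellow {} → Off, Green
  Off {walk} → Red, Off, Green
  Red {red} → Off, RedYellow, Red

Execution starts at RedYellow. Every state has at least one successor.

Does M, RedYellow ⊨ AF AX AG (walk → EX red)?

States satisfying AX AG (walk → EX red): {RedYellow, Green, Yellow, Off, Red}.
States satisfying AF AX AG (walk → EX red): {RedYellow, Green, Yellow, Off, Red}.
RedYellow ∈ Sat(AF AX AG (walk → EX red)).

Satisfied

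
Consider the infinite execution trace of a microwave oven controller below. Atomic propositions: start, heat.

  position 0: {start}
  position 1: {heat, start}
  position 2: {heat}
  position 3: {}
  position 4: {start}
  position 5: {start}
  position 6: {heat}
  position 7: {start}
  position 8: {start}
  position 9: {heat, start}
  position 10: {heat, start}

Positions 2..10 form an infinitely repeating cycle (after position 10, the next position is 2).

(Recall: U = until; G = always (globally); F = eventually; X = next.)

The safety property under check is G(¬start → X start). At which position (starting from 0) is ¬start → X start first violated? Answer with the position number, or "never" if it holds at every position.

Check ¬start → X start at each position in order: 0 ✓, 1 ✓.
At position 2 the labels are {heat} and the next position 3 has {}, so ¬start → X start is false there. This is the first violation.

2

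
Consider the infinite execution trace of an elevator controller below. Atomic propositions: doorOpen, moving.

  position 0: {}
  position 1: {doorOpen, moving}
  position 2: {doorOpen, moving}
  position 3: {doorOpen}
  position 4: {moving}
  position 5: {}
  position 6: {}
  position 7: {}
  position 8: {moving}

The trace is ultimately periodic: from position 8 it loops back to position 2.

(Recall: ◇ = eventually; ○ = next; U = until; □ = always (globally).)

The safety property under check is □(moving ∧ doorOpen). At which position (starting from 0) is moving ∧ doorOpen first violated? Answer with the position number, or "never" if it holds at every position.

0

At position 0 the labels are {}, so moving ∧ doorOpen is false there. This is the first violation.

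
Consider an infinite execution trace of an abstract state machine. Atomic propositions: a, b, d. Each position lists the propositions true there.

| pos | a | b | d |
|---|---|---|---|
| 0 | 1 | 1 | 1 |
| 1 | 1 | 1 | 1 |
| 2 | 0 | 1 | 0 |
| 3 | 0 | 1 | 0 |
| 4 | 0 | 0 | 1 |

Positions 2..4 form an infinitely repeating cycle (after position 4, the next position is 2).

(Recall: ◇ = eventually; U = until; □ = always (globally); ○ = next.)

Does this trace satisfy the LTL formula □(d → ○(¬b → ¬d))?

d → ○(¬b → ¬d) holds at every position 0..4, and those are all positions ever visited, so □(d → ○(¬b → ¬d)) holds.
Positions where d holds: 0, 1, 4.
Check ○(¬b → ¬d) at each: 0→ok, 1→ok, 4→ok.

Holds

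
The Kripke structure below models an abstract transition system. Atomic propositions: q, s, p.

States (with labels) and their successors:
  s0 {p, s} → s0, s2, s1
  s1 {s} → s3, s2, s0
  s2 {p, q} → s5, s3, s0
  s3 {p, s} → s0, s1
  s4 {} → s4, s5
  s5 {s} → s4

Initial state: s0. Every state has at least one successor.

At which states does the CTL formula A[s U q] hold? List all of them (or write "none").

States satisfying s: {s0, s1, s3, s5}.
States satisfying q: {s2}.
States satisfying A[s U q]: {s2}.

{s2}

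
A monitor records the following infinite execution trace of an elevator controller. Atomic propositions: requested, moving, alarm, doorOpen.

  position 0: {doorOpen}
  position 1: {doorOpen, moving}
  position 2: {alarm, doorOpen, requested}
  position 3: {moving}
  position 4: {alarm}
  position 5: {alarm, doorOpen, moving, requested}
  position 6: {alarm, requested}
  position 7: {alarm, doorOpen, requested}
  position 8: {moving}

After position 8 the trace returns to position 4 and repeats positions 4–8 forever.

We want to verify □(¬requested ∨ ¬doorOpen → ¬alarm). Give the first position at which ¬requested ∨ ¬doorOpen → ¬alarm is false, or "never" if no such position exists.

4

Check ¬requested ∨ ¬doorOpen → ¬alarm at each position in order: 0 ✓, 1 ✓, 2 ✓, 3 ✓.
At position 4 the labels are {alarm}, so ¬requested ∨ ¬doorOpen → ¬alarm is false there. This is the first violation.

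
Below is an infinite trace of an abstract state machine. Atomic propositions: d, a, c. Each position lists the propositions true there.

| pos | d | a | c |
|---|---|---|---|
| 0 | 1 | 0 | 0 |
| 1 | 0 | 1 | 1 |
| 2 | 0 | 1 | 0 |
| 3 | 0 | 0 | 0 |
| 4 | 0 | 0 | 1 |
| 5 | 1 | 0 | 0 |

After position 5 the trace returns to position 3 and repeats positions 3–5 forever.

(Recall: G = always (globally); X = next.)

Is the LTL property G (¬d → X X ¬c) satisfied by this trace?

¬d → X X ¬c must hold at every position from 0 onward. It fails at position 2, so G (¬d → X X ¬c) is false.
Positions where ¬d holds: 1, 2, 3, 4.
Check X X ¬c at each: 1→ok, 2→fails, 3→ok, 4→ok.

No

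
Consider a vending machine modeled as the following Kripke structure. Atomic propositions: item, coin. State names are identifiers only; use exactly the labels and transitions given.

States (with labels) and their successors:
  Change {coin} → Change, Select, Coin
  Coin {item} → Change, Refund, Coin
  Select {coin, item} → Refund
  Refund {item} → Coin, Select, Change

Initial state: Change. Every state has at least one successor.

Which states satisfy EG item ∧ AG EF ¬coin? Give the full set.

States satisfying item: {Coin, Select, Refund}.
States satisfying EG item: {Coin, Select, Refund}.
States satisfying EF ¬coin: {Change, Coin, Select, Refund}.
States satisfying AG EF ¬coin: {Change, Coin, Select, Refund}.
States satisfying EG item ∧ AG EF ¬coin: {Coin, Select, Refund}.

{Coin, Select, Refund}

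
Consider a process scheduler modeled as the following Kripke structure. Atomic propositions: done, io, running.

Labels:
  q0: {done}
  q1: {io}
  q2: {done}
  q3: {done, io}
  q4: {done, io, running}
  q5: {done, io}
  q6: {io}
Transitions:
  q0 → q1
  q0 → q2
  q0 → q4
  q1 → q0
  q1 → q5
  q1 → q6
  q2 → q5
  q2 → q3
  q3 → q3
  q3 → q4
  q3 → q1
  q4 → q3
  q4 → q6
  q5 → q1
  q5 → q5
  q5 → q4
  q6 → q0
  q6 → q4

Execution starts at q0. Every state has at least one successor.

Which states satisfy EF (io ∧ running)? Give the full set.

{q0, q1, q2, q3, q4, q5, q6}

States satisfying io ∧ running: {q4}.
States satisfying EF (io ∧ running): {q0, q1, q2, q3, q4, q5, q6}.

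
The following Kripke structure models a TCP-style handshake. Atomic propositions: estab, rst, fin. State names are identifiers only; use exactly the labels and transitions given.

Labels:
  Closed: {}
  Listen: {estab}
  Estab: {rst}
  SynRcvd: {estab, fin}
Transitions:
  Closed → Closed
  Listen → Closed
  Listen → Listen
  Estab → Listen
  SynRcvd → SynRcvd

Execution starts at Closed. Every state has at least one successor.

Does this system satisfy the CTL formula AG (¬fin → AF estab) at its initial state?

States satisfying ¬fin → AF estab: {Listen, Estab, SynRcvd}.
States satisfying AG (¬fin → AF estab): {SynRcvd}.
Closed is reachable from Closed and violates ¬fin → AF estab, so AG fails at Closed.
Closed ∉ Sat(AG (¬fin → AF estab)).

No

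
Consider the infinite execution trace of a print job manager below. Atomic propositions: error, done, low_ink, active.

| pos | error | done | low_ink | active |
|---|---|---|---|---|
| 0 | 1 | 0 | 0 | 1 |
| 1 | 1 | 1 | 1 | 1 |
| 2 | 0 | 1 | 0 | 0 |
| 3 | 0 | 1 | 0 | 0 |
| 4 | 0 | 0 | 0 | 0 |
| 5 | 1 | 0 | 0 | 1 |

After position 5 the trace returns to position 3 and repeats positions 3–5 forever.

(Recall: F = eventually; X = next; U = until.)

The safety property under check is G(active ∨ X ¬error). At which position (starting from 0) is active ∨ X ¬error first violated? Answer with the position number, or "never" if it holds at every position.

4

Check active ∨ X ¬error at each position in order: 0 ✓, 1 ✓, 2 ✓, 3 ✓.
At position 4 the labels are {} and the next position 5 has {active, error}, so active ∨ X ¬error is false there. This is the first violation.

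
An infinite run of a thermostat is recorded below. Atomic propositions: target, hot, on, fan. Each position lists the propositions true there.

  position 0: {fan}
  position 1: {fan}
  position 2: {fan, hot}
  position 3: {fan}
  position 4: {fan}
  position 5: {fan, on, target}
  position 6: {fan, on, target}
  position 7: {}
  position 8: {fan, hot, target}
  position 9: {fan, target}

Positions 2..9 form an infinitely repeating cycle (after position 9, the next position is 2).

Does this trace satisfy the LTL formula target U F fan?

Holds

Walking from position 0: F fan first holds at position 0, and target holds at every earlier position along the way, so target U F fan holds.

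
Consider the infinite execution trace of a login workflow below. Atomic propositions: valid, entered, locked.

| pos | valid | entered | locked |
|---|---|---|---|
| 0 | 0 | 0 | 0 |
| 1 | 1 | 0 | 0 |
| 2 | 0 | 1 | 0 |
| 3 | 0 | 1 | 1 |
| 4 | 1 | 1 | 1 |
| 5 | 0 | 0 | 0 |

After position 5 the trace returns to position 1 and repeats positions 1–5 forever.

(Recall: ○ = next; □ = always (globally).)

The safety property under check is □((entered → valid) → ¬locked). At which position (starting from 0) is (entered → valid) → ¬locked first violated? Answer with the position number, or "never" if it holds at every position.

4

Check (entered → valid) → ¬locked at each position in order: 0 ✓, 1 ✓, 2 ✓, 3 ✓.
At position 4 the labels are {entered, locked, valid}, so (entered → valid) → ¬locked is false there. This is the first violation.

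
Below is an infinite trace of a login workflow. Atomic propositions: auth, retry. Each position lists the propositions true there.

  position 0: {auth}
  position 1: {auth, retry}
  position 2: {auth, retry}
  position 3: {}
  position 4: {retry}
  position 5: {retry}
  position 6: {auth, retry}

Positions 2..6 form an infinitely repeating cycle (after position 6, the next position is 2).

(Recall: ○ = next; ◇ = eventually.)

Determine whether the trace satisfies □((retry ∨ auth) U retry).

No

(retry ∨ auth) U retry must hold at every position from 0 onward. It fails at position 3, so □((retry ∨ auth) U retry) is false.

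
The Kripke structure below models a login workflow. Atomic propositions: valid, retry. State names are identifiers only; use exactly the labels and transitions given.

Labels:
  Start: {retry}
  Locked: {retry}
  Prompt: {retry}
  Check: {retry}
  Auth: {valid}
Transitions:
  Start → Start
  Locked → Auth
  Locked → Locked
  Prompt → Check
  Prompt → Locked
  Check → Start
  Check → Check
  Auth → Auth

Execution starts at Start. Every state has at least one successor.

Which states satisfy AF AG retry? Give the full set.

States satisfying AG retry: {Start, Check}.
States satisfying AF AG retry: {Start, Check}.

{Start, Check}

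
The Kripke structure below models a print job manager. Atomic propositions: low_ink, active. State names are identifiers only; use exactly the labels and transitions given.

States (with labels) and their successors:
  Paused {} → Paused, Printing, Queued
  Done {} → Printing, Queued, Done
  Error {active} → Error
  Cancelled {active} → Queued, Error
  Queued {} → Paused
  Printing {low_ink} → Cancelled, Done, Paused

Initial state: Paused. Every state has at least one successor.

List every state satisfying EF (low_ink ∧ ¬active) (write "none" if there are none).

States satisfying low_ink ∧ ¬active: {Printing}.
States satisfying EF (low_ink ∧ ¬active): {Paused, Done, Cancelled, Queued, Printing}.

{Paused, Done, Cancelled, Queued, Printing}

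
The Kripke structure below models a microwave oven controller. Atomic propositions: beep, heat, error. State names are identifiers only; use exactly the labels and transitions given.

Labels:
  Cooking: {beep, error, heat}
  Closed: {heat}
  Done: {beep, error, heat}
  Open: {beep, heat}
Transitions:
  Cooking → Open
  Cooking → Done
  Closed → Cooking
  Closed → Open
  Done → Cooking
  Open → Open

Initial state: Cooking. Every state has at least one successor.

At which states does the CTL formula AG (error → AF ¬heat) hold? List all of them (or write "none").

{Open}

States satisfying error → AF ¬heat: {Closed, Open}.
States satisfying AG (error → AF ¬heat): {Open}.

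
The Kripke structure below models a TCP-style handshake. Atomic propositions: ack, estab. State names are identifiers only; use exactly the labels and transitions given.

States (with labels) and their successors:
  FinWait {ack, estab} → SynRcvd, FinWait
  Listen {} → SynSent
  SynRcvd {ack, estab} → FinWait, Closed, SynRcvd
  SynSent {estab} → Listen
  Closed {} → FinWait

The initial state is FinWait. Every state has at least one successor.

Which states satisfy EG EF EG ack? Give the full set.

States satisfying EF EG ack: {FinWait, SynRcvd, Closed}.
States satisfying EG EF EG ack: {FinWait, SynRcvd, Closed}.

{FinWait, SynRcvd, Closed}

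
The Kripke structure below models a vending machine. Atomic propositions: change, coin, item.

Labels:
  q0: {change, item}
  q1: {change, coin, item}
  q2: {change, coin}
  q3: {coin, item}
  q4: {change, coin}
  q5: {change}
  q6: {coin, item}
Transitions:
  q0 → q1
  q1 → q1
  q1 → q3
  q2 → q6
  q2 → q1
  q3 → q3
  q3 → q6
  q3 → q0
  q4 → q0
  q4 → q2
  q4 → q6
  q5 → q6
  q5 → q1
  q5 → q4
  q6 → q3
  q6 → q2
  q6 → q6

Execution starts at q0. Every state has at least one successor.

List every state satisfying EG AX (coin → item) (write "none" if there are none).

{q0, q1, q2, q3}

States satisfying AX (coin → item): {q0, q1, q2, q3}.
States satisfying EG AX (coin → item): {q0, q1, q2, q3}.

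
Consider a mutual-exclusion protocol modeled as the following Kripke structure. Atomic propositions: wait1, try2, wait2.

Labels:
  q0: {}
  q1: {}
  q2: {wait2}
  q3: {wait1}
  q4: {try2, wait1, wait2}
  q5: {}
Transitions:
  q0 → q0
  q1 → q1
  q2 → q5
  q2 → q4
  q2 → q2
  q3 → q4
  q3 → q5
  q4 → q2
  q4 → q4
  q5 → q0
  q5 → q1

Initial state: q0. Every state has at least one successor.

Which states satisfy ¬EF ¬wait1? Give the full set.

none

States satisfying ¬wait1: {q0, q1, q2, q5}.
States satisfying EF ¬wait1: {q0, q1, q2, q3, q4, q5}.
States satisfying ¬EF ¬wait1: ∅.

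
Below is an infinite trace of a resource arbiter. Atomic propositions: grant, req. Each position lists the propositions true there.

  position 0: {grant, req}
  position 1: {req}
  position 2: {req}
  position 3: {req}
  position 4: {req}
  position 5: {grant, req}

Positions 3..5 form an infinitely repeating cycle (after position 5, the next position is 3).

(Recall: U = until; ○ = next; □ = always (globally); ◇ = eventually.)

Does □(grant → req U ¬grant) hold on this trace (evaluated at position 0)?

grant → req U ¬grant holds at every position 0..5, and those are all positions ever visited, so □(grant → req U ¬grant) holds.
Positions where grant holds: 0, 5.
Check req U ¬grant at each: 0→ok, 5→ok.

Yes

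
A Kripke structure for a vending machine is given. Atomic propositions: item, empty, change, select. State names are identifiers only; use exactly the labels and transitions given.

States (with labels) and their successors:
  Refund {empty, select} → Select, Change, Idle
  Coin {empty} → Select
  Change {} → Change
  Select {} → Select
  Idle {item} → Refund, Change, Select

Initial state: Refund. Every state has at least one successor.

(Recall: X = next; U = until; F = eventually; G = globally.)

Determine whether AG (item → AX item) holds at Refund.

States satisfying item → AX item: {Refund, Coin, Change, Select}.
States satisfying AG (item → AX item): {Coin, Change, Select}.
Idle is reachable from Refund and violates item → AX item, so AG fails at Refund.
Refund ∉ Sat(AG (item → AX item)).

Does not hold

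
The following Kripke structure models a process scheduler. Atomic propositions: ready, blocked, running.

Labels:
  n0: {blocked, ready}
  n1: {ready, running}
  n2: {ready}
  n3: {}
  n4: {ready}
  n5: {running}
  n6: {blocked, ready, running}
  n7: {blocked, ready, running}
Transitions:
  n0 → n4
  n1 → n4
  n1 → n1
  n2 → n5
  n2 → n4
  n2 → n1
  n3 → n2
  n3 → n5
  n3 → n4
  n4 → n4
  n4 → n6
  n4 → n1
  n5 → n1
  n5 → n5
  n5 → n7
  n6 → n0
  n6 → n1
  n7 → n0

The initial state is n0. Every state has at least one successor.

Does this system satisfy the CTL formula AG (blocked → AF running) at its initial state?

No

States satisfying blocked → AF running: {n1, n2, n3, n4, n5, n6, n7}.
States satisfying AG (blocked → AF running): ∅.
n0 is reachable from n0 and violates blocked → AF running, so AG fails at n0.
n0 ∉ Sat(AG (blocked → AF running)).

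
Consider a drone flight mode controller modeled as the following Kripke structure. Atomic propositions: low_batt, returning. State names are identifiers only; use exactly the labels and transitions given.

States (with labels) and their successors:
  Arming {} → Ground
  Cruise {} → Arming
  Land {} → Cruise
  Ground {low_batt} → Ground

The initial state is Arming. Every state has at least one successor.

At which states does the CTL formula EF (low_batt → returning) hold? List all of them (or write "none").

{Arming, Cruise, Land}

States satisfying low_batt → returning: {Arming, Cruise, Land}.
States satisfying EF (low_batt → returning): {Arming, Cruise, Land}.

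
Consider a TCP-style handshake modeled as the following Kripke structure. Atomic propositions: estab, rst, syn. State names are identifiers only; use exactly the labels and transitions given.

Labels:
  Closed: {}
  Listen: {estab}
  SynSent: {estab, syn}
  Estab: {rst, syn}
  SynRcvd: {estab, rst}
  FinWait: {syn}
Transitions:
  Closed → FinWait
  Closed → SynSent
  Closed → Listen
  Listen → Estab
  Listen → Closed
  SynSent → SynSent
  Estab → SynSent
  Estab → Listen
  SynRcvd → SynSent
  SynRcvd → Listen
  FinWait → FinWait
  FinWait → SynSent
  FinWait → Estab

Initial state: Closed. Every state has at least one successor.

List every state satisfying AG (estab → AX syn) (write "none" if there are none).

States satisfying estab → AX syn: {Closed, SynSent, Estab, FinWait}.
States satisfying AG (estab → AX syn): {SynSent}.

{SynSent}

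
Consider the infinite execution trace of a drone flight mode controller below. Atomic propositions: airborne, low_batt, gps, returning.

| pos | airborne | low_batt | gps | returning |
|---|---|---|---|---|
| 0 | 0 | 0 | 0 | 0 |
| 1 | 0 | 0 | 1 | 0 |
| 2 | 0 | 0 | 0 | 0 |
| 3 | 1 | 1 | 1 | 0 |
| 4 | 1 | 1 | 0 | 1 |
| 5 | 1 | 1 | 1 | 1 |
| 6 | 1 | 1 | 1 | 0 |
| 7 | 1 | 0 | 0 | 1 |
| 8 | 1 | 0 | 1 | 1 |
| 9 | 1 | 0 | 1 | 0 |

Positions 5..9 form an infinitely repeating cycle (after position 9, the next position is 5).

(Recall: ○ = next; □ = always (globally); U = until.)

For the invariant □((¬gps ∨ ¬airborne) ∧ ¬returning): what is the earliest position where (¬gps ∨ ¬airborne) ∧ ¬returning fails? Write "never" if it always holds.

Check (¬gps ∨ ¬airborne) ∧ ¬returning at each position in order: 0 ✓, 1 ✓, 2 ✓.
At position 3 the labels are {airborne, gps, low_batt}, so (¬gps ∨ ¬airborne) ∧ ¬returning is false there. This is the first violation.

3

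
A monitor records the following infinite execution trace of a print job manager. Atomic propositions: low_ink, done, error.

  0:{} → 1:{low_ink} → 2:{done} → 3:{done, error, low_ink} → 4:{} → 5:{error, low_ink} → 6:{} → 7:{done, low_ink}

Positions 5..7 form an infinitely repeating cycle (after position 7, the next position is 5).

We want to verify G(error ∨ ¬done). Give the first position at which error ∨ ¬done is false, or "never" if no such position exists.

Check error ∨ ¬done at each position in order: 0 ✓, 1 ✓.
At position 2 the labels are {done}, so error ∨ ¬done is false there. This is the first violation.

2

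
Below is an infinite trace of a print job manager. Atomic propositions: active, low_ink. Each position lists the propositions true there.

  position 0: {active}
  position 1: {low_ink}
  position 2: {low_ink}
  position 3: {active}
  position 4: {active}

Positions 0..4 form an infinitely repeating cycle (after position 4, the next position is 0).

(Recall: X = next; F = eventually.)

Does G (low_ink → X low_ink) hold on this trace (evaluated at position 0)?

Does not hold

low_ink → X low_ink must hold at every position from 0 onward. It fails at position 2, so G (low_ink → X low_ink) is false.
Positions where low_ink holds: 1, 2.
Check X low_ink at each: 1→ok, 2→fails.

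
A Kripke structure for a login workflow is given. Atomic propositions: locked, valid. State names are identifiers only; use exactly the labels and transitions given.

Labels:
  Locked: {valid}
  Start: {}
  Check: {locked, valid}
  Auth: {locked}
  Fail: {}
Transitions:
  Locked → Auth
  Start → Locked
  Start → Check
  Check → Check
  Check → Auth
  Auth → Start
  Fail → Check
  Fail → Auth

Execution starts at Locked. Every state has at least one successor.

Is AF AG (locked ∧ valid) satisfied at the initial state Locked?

Violated

States satisfying AG (locked ∧ valid): ∅.
States satisfying AF AG (locked ∧ valid): ∅.
There is a path from Locked along which AG (locked ∧ valid) never holds.
Locked ∉ Sat(AF AG (locked ∧ valid)).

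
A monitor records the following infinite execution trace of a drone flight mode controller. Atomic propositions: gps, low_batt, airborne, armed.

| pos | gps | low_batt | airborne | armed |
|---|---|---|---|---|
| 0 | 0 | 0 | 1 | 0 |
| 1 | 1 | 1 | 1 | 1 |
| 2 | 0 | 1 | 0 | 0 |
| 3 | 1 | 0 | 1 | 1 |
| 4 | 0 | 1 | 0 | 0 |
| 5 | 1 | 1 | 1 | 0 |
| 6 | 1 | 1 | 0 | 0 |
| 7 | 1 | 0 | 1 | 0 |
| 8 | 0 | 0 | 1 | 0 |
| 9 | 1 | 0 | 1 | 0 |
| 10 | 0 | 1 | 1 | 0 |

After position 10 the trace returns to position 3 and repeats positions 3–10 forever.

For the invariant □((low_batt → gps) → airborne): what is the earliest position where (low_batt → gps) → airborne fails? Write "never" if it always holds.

6

Check (low_batt → gps) → airborne at each position in order: 0 ✓, 1 ✓, 2 ✓, 3 ✓, 4 ✓, 5 ✓.
At position 6 the labels are {gps, low_batt}, so (low_batt → gps) → airborne is false there. This is the first violation.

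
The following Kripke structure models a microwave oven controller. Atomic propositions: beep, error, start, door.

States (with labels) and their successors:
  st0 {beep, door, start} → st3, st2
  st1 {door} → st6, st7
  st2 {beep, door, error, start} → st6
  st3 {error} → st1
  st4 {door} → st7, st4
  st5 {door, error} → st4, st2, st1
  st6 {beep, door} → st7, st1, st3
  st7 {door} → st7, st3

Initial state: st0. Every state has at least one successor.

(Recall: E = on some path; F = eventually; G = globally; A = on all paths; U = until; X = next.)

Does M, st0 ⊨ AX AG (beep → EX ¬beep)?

Does not hold

States satisfying AG (beep → EX ¬beep): {st1, st3, st4, st6, st7}.
States satisfying AX AG (beep → EX ¬beep): {st1, st2, st3, st4, st6, st7}.
st0 ∉ Sat(AX AG (beep → EX ¬beep)).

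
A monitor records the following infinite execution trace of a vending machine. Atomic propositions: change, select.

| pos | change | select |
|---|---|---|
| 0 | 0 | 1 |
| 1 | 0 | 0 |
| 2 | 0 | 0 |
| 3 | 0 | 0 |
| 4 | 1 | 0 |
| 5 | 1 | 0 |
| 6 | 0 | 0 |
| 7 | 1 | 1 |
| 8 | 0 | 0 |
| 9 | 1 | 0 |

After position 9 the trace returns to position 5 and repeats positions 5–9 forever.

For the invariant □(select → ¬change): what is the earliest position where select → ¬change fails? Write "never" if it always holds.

Check select → ¬change at each position in order: 0 ✓, 1 ✓, 2 ✓, 3 ✓, 4 ✓, 5 ✓, 6 ✓.
At position 7 the labels are {change, select}, so select → ¬change is false there. This is the first violation.

7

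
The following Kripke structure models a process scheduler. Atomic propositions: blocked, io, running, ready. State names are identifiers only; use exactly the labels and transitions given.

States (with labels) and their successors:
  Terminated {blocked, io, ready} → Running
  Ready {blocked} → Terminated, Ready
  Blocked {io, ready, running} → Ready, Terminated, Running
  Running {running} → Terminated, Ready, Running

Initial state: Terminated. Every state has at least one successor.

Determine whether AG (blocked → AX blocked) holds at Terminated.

States satisfying blocked → AX blocked: {Ready, Blocked, Running}.
States satisfying AG (blocked → AX blocked): ∅.
Terminated is reachable from Terminated and violates blocked → AX blocked, so AG fails at Terminated.
Terminated ∉ Sat(AG (blocked → AX blocked)).

Violated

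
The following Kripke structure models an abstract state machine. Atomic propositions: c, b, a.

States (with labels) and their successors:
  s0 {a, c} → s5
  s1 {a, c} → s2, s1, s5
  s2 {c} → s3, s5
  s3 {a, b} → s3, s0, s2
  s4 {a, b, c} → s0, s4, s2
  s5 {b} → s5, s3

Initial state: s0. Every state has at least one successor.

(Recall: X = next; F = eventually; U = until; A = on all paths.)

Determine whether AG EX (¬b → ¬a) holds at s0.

States satisfying EX (¬b → ¬a): {s0, s1, s2, s3, s4, s5}.
States satisfying AG EX (¬b → ¬a): {s0, s1, s2, s3, s4, s5}.
Every state reachable from s0 satisfies EX (¬b → ¬a).
s0 ∈ Sat(AG EX (¬b → ¬a)).

Satisfied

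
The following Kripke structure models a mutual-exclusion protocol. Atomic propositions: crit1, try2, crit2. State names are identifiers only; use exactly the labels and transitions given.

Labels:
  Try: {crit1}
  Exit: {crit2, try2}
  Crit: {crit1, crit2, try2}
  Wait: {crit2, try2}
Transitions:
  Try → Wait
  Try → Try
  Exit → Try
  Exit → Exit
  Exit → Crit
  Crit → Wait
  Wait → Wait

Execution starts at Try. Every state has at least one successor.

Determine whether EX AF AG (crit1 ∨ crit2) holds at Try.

States satisfying AF AG (crit1 ∨ crit2): {Try, Exit, Crit, Wait}.
States satisfying EX AF AG (crit1 ∨ crit2): {Try, Exit, Crit, Wait}.
Try ∈ Sat(EX AF AG (crit1 ∨ crit2)).

Satisfied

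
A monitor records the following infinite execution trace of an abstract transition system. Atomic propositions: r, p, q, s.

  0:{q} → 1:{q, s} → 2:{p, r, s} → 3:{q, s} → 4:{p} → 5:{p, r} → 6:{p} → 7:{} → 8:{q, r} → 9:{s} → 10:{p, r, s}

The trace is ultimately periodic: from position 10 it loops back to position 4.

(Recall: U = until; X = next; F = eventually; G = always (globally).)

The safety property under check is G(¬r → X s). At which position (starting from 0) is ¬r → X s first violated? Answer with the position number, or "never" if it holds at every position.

3

Check ¬r → X s at each position in order: 0 ✓, 1 ✓, 2 ✓.
At position 3 the labels are {q, s} and the next position 4 has {p}, so ¬r → X s is false there. This is the first violation.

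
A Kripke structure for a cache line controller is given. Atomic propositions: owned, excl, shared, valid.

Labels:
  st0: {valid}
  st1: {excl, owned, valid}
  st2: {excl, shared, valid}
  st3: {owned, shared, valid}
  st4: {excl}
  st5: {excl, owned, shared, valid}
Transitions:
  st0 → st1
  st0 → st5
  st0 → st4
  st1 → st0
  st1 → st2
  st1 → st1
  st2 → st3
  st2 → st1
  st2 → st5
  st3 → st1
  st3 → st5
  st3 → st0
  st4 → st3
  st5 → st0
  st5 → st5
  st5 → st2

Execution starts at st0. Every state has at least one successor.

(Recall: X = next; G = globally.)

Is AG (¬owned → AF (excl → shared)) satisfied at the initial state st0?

States satisfying ¬owned → AF (excl → shared): {st0, st1, st2, st3, st4, st5}.
States satisfying AG (¬owned → AF (excl → shared)): {st0, st1, st2, st3, st4, st5}.
Every state reachable from st0 satisfies ¬owned → AF (excl → shared).
st0 ∈ Sat(AG (¬owned → AF (excl → shared))).

Holds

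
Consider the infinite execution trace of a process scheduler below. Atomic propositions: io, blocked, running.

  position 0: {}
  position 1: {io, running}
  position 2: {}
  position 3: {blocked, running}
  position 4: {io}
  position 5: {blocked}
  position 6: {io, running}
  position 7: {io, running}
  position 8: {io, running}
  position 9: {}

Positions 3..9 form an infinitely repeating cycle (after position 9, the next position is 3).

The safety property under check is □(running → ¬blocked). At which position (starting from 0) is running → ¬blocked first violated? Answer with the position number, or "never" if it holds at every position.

Check running → ¬blocked at each position in order: 0 ✓, 1 ✓, 2 ✓.
At position 3 the labels are {blocked, running}, so running → ¬blocked is false there. This is the first violation.

3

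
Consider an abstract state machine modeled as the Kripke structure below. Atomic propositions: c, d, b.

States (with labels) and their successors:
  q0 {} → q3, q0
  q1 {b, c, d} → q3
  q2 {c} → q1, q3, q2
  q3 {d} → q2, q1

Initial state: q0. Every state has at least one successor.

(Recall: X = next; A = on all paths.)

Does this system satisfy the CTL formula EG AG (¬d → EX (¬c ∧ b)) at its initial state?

Violated

States satisfying AG (¬d → EX (¬c ∧ b)): ∅.
States satisfying EG AG (¬d → EX (¬c ∧ b)): ∅.
No suitable path/successor from q0 witnesses the formula.
q0 ∉ Sat(EG AG (¬d → EX (¬c ∧ b))).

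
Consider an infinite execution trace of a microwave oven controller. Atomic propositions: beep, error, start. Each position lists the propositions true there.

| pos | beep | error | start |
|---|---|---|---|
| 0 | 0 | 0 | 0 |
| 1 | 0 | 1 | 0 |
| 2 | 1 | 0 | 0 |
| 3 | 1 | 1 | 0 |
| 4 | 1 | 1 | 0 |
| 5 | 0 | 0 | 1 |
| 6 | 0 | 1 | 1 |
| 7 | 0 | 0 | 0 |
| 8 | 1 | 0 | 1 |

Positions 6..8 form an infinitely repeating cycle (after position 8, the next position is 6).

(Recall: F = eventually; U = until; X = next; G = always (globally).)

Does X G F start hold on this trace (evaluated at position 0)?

The position after 0 is 1; G F start is true there.

Yes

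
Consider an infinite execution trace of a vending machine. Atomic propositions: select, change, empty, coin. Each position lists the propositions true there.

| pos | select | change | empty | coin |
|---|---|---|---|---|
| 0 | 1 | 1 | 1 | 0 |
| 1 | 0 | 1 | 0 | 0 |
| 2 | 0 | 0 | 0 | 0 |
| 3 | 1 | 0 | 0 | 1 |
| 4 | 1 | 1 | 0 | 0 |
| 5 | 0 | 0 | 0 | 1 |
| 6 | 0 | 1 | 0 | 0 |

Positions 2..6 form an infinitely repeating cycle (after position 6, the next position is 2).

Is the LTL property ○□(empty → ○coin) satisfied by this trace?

The position after 0 is 1; □(empty → ○coin) is true there.

Yes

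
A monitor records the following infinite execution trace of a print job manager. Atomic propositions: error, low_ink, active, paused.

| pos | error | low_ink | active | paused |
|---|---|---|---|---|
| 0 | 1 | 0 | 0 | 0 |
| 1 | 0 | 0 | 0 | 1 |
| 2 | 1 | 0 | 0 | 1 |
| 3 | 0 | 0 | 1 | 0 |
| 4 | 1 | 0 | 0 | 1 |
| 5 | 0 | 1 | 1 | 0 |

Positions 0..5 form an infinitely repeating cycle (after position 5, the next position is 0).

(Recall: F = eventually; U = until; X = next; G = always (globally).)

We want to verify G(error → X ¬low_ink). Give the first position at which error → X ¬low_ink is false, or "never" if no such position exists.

4

Check error → X ¬low_ink at each position in order: 0 ✓, 1 ✓, 2 ✓, 3 ✓.
At position 4 the labels are {error, paused} and the next position 5 has {active, low_ink}, so error → X ¬low_ink is false there. This is the first violation.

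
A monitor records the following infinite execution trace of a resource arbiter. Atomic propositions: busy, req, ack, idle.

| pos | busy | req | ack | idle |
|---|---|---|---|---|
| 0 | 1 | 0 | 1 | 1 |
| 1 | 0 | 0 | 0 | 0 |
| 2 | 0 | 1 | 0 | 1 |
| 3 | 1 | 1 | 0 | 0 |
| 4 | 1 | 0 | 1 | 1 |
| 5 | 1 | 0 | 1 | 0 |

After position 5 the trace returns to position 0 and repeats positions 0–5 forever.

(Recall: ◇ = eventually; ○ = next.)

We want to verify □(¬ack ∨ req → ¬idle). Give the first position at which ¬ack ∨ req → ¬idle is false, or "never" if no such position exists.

Check ¬ack ∨ req → ¬idle at each position in order: 0 ✓, 1 ✓.
At position 2 the labels are {idle, req}, so ¬ack ∨ req → ¬idle is false there. This is the first violation.

2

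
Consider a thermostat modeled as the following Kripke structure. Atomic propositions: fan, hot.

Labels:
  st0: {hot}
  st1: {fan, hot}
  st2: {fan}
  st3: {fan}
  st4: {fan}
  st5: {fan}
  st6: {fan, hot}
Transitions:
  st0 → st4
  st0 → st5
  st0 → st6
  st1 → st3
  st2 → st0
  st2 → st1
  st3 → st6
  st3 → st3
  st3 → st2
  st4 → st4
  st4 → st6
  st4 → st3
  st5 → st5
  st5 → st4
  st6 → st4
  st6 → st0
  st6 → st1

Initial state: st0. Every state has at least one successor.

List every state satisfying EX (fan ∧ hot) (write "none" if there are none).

{st0, st2, st3, st4, st6}

States satisfying fan ∧ hot: {st1, st6}.
States satisfying EX (fan ∧ hot): {st0, st2, st3, st4, st6}.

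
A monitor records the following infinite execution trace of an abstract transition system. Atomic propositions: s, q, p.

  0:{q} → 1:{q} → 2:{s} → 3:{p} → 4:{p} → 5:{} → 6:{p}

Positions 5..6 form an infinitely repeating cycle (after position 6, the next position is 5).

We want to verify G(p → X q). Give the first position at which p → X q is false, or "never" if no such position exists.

3

Check p → X q at each position in order: 0 ✓, 1 ✓, 2 ✓.
At position 3 the labels are {p} and the next position 4 has {p}, so p → X q is false there. This is the first violation.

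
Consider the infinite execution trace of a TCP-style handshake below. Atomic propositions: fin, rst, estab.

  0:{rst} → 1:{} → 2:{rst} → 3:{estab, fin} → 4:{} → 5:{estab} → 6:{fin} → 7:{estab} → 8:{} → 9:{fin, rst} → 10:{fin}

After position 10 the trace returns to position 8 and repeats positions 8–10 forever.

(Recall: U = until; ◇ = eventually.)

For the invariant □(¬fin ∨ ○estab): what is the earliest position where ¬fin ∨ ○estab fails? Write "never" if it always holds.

Check ¬fin ∨ ○estab at each position in order: 0 ✓, 1 ✓, 2 ✓.
At position 3 the labels are {estab, fin} and the next position 4 has {}, so ¬fin ∨ ○estab is false there. This is the first violation.

3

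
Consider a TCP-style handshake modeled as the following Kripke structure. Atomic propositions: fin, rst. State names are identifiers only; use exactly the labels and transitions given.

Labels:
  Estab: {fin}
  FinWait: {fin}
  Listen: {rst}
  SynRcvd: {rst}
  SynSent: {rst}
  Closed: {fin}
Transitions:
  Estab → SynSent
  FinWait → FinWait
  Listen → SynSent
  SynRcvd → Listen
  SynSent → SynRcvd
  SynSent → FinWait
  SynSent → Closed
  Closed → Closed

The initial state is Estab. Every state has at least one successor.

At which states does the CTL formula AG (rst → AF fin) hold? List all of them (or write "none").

{FinWait, Closed}

States satisfying rst → AF fin: {Estab, FinWait, Closed}.
States satisfying AG (rst → AF fin): {FinWait, Closed}.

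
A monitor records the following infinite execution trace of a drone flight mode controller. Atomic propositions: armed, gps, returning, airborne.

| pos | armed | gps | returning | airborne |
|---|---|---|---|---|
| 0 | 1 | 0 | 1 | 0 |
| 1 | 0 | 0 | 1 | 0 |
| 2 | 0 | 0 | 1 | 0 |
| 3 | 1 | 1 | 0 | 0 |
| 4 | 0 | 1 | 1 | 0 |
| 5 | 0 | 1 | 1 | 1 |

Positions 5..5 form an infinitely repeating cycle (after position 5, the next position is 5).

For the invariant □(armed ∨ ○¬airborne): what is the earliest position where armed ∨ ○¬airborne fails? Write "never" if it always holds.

Check armed ∨ ○¬airborne at each position in order: 0 ✓, 1 ✓, 2 ✓, 3 ✓.
At position 4 the labels are {gps, returning} and the next position 5 has {airborne, gps, returning}, so armed ∨ ○¬airborne is false there. This is the first violation.

4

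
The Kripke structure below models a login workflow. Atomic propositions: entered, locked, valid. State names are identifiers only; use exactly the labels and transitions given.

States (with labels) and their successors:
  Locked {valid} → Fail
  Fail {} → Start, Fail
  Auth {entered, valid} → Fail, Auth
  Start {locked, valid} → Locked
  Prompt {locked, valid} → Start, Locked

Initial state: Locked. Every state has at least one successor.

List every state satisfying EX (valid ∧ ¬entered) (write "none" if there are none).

States satisfying valid ∧ ¬entered: {Locked, Start, Prompt}.
States satisfying EX (valid ∧ ¬entered): {Fail, Start, Prompt}.

{Fail, Start, Prompt}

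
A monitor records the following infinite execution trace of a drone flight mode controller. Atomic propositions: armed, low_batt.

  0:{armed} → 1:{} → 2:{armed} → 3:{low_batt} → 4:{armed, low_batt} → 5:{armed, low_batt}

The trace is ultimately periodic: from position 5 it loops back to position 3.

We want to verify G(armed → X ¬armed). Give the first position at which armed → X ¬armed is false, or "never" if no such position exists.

4

Check armed → X ¬armed at each position in order: 0 ✓, 1 ✓, 2 ✓, 3 ✓.
At position 4 the labels are {armed, low_batt} and the next position 5 has {armed, low_batt}, so armed → X ¬armed is false there. This is the first violation.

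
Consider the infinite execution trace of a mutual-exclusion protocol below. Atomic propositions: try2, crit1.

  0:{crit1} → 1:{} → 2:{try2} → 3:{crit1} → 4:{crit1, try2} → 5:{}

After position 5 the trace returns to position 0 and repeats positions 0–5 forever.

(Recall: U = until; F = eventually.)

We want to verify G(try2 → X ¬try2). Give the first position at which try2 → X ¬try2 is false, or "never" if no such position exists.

never

try2 → X ¬try2 holds at every position 0..5, and those are all the positions the trace ever visits, so the invariant G(try2 → X ¬try2) is never violated.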